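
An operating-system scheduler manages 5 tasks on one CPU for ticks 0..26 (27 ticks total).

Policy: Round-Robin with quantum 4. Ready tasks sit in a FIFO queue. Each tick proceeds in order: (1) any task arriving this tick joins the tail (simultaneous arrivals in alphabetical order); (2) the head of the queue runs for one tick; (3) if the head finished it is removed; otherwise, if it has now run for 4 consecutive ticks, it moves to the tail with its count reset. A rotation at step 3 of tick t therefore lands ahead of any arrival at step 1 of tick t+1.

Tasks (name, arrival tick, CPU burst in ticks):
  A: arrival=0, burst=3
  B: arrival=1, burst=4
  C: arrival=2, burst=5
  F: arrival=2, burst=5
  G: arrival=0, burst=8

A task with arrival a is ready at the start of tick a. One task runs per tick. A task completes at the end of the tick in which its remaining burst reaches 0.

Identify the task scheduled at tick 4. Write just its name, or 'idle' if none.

t=0: queue=[A,G] q_used=0 → run A
t=1: queue=[A,G,B] q_used=1 → run A
t=2: queue=[A,G,B,C,F] q_used=2 → run A
t=3: queue=[G,B,C,F] q_used=0 → run G
t=4: queue=[G,B,C,F] q_used=1 → run G
t=5: queue=[G,B,C,F] q_used=2 → run G
t=6: queue=[G,B,C,F] q_used=3 → run G
t=7: queue=[B,C,F,G] q_used=0 → run B
t=8: queue=[B,C,F,G] q_used=1 → run B
t=9: queue=[B,C,F,G] q_used=2 → run B
t=10: queue=[B,C,F,G] q_used=3 → run B
t=11: queue=[C,F,G] q_used=0 → run C
t=12: queue=[C,F,G] q_used=1 → run C
t=13: queue=[C,F,G] q_used=2 → run C
t=14: queue=[C,F,G] q_used=3 → run C
t=15: queue=[F,G,C] q_used=0 → run F
t=16: queue=[F,G,C] q_used=1 → run F
t=17: queue=[F,G,C] q_used=2 → run F
t=18: queue=[F,G,C] q_used=3 → run F
t=19: queue=[G,C,F] q_used=0 → run G
t=20: queue=[G,C,F] q_used=1 → run G
t=21: queue=[G,C,F] q_used=2 → run G
t=22: queue=[G,C,F] q_used=3 → run G
t=23: queue=[C,F] q_used=0 → run C
t=24: queue=[F] q_used=0 → run F
t=25: (idle)
t=26: (idle)

running at tick 4 = G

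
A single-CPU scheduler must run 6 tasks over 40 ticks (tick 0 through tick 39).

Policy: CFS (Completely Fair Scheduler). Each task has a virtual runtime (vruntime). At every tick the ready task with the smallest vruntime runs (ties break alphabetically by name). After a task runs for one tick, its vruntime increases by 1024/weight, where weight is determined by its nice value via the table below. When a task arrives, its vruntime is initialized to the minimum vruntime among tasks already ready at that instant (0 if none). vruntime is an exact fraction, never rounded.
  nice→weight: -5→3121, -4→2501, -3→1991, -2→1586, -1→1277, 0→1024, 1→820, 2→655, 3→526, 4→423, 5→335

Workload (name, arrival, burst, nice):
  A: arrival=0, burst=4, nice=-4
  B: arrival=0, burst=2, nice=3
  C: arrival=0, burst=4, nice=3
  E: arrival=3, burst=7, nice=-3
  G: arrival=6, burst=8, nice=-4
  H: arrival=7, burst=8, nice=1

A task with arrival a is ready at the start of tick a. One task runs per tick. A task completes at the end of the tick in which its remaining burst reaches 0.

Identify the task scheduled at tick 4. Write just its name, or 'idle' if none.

t=0: vr[A=0 B=0 C=0] → run A
t=1: vr[A=1024/2501 B=0 C=0] → run B
t=2: vr[A=1024/2501 B=512/263 C=0] → run C
t=3: vr[A=1024/2501 B=512/263 C=512/263 E=1024/2501] → run A
t=4: vr[A=2048/2501 B=512/263 C=512/263 E=1024/2501] → run E
t=5: vr[A=2048/2501 B=512/263 C=512/263 E=4599808/4979491] → run A
t=6: vr[A=3072/2501 B=512/263 C=512/263 E=4599808/4979491 G=4599808/4979491] → run E
t=7: vr[A=3072/2501 B=512/263 C=512/263 E=7160832/4979491 G=4599808/4979491 H=4599808/4979491] → run G
t=8: vr[A=3072/2501 B=512/263 C=512/263 E=7160832/4979491 G=6638592/4979491 H=4599808/4979491] → run H
t=9: vr[A=3072/2501 B=512/263 C=512/263 E=7160832/4979491 G=6638592/4979491 H=54090496/24897455] → run A
t=10: vr[B=512/263 C=512/263 E=7160832/4979491 G=6638592/4979491 H=54090496/24897455] → run G
t=11: vr[B=512/263 C=512/263 E=7160832/4979491 G=8677376/4979491 H=54090496/24897455] → run E
t=12: vr[B=512/263 C=512/263 E=9721856/4979491 G=8677376/4979491 H=54090496/24897455] → run G
t=13: vr[B=512/263 C=512/263 E=9721856/4979491 G=10716160/4979491 H=54090496/24897455] → run B
t=14: vr[C=512/263 E=9721856/4979491 G=10716160/4979491 H=54090496/24897455] → run C
t=15: vr[C=1024/263 E=9721856/4979491 G=10716160/4979491 H=54090496/24897455] → run E
t=16: vr[C=1024/263 E=12282880/4979491 G=10716160/4979491 H=54090496/24897455] → run G
t=17: vr[C=1024/263 E=12282880/4979491 G=12754944/4979491 H=54090496/24897455] → run H
t=18: vr[C=1024/263 E=12282880/4979491 G=12754944/4979491 H=85181952/24897455] → run E
t=19: vr[C=1024/263 E=14843904/4979491 G=12754944/4979491 H=85181952/24897455] → run G
t=20: vr[C=1024/263 E=14843904/4979491 G=14793728/4979491 H=85181952/24897455] → run G
t=21: vr[C=1024/263 E=14843904/4979491 G=16832512/4979491 H=85181952/24897455] → run E
t=22: vr[C=1024/263 E=17404928/4979491 G=16832512/4979491 H=85181952/24897455] → run G
t=23: vr[C=1024/263 E=17404928/4979491 G=18871296/4979491 H=85181952/24897455] → run H
t=24: vr[C=1024/263 E=17404928/4979491 G=18871296/4979491 H=116273408/24897455] → run E
t=25: vr[C=1024/263 G=18871296/4979491 H=116273408/24897455] → run G
t=26: vr[C=1024/263 H=116273408/24897455] → run C
t=27: vr[C=1536/263 H=116273408/24897455] → run H
t=28: vr[C=1536/263 H=147364864/24897455] → run C
t=29: vr[H=147364864/24897455] → run H
t=30: vr[H=35691264/4979491] → run H
t=31: vr[H=209547776/24897455] → run H
t=32: vr[H=240639232/24897455] → run H
t=33: (idle)
t=34: (idle)
t=35: (idle)
t=36: (idle)
t=37: (idle)
t=38: (idle)
t=39: (idle)

running at tick 4 = E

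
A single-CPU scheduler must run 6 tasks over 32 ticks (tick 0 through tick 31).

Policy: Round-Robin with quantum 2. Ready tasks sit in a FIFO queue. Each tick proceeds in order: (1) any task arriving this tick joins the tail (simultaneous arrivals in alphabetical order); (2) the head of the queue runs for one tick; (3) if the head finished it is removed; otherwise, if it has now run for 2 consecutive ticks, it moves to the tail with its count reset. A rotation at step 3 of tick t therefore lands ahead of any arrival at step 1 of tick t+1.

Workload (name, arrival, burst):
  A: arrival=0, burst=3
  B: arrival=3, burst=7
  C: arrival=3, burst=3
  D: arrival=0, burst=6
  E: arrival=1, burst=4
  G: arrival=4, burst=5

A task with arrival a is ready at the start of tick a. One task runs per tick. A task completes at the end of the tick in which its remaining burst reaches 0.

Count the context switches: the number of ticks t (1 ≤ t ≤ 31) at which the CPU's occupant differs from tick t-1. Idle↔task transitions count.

t=0: queue=[A,D] q_used=0 → run A
t=1: queue=[A,D,E] q_used=1 → run A
t=2: queue=[D,E,A] q_used=0 → run D
t=3: queue=[D,E,A,B,C] q_used=1 → run D
t=4: queue=[E,A,B,C,D,G] q_used=0 → run E
t=5: queue=[E,A,B,C,D,G] q_used=1 → run E
t=6: queue=[A,B,C,D,G,E] q_used=0 → run A
t=7: queue=[B,C,D,G,E] q_used=0 → run B
t=8: queue=[B,C,D,G,E] q_used=1 → run B
t=9: queue=[C,D,G,E,B] q_used=0 → run C
t=10: queue=[C,D,G,E,B] q_used=1 → run C
t=11: queue=[D,G,E,B,C] q_used=0 → run D
t=12: queue=[D,G,E,B,C] q_used=1 → run D
t=13: queue=[G,E,B,C,D] q_used=0 → run G
t=14: queue=[G,E,B,C,D] q_used=1 → run G
t=15: queue=[E,B,C,D,G] q_used=0 → run E
t=16: queue=[E,B,C,D,G] q_used=1 → run E
t=17: queue=[B,C,D,G] q_used=0 → run B
t=18: queue=[B,C,D,G] q_used=1 → run B
t=19: queue=[C,D,G,B] q_used=0 → run C
t=20: queue=[D,G,B] q_used=0 → run D
t=21: queue=[D,G,B] q_used=1 → run D
t=22: queue=[G,B] q_used=0 → run G
t=23: queue=[G,B] q_used=1 → run G
t=24: queue=[B,G] q_used=0 → run B
t=25: queue=[B,G] q_used=1 → run B
t=26: queue=[G,B] q_used=0 → run G
t=27: queue=[B] q_used=0 → run B
t=28: (idle)
t=29: (idle)
t=30: (idle)
t=31: (idle)

context switches = 16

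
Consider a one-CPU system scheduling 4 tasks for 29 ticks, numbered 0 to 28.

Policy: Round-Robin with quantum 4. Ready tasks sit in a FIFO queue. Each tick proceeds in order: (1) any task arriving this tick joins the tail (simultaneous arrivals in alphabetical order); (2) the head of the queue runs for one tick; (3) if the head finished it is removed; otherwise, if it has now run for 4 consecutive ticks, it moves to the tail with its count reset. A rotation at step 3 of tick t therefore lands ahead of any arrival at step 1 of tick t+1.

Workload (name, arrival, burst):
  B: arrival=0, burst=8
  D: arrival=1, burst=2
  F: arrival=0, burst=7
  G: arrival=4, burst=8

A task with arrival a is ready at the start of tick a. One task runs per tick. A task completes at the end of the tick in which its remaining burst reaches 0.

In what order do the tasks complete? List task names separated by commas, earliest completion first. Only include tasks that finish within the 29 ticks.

t=0: queue=[B,F] q_used=0 → run B
t=1: queue=[B,F,D] q_used=1 → run B
t=2: queue=[B,F,D] q_used=2 → run B
t=3: queue=[B,F,D] q_used=3 → run B
t=4: queue=[F,D,B,G] q_used=0 → run F
t=5: queue=[F,D,B,G] q_used=1 → run F
t=6: queue=[F,D,B,G] q_used=2 → run F
t=7: queue=[F,D,B,G] q_used=3 → run F
t=8: queue=[D,B,G,F] q_used=0 → run D
t=9: queue=[D,B,G,F] q_used=1 → run D
t=10: queue=[B,G,F] q_used=0 → run B
t=11: queue=[B,G,F] q_used=1 → run B
t=12: queue=[B,G,F] q_used=2 → run B
t=13: queue=[B,G,F] q_used=3 → run B
t=14: queue=[G,F] q_used=0 → run G
t=15: queue=[G,F] q_used=1 → run G
t=16: queue=[G,F] q_used=2 → run G
t=17: queue=[G,F] q_used=3 → run G
t=18: queue=[F,G] q_used=0 → run F
t=19: queue=[F,G] q_used=1 → run F
t=20: queue=[F,G] q_used=2 → run F
t=21: queue=[G] q_used=0 → run G
t=22: queue=[G] q_used=1 → run G
t=23: queue=[G] q_used=2 → run G
t=24: queue=[G] q_used=3 → run G
t=25: (idle)
t=26: (idle)
t=27: (idle)
t=28: (idle)

completion order = D, B, F, G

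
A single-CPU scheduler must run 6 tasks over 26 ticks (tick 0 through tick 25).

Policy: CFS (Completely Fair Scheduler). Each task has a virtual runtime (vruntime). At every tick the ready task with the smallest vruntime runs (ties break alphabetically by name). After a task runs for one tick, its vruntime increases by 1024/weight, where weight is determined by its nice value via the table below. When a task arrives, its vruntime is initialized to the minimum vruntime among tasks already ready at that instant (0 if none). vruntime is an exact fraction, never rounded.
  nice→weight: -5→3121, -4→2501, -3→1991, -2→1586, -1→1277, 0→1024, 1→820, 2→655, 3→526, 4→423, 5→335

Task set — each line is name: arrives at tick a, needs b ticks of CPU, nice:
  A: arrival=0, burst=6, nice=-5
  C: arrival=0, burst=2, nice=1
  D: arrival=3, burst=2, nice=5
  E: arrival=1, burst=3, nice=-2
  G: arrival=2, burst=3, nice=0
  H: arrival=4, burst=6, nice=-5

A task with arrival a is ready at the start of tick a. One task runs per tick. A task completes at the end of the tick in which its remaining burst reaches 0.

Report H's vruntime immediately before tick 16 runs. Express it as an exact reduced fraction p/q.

vruntime(H, start of tick 16) = 4096/3121

t=0: vr[A=0 C=0] → run A
t=1: vr[A=1024/3121 C=0 E=0] → run C
t=2: vr[A=1024/3121 C=256/205 E=0 G=0] → run E
t=3: vr[A=1024/3121 C=256/205 D=0 E=512/793 G=0] → run D
t=4: vr[A=1024/3121 C=256/205 D=1024/335 E=512/793 G=0 H=0] → run G
t=5: vr[A=1024/3121 C=256/205 D=1024/335 E=512/793 G=1 H=0] → run H
t=6: vr[A=1024/3121 C=256/205 D=1024/335 E=512/793 G=1 H=1024/3121] → run A
t=7: vr[A=2048/3121 C=256/205 D=1024/335 E=512/793 G=1 H=1024/3121] → run H
t=8: vr[A=2048/3121 C=256/205 D=1024/335 E=512/793 G=1 H=2048/3121] → run E
t=9: vr[A=2048/3121 C=256/205 D=1024/335 E=1024/793 G=1 H=2048/3121] → run A
t=10: vr[A=3072/3121 C=256/205 D=1024/335 E=1024/793 G=1 H=2048/3121] → run H
t=11: vr[A=3072/3121 C=256/205 D=1024/335 E=1024/793 G=1 H=3072/3121] → run A
t=12: vr[A=4096/3121 C=256/205 D=1024/335 E=1024/793 G=1 H=3072/3121] → run H
t=13: vr[A=4096/3121 C=256/205 D=1024/335 E=1024/793 G=1 H=4096/3121] → run G
t=14: vr[A=4096/3121 C=256/205 D=1024/335 E=1024/793 G=2 H=4096/3121] → run C
t=15: vr[A=4096/3121 D=1024/335 E=1024/793 G=2 H=4096/3121] → run E
t=16: vr[A=4096/3121 D=1024/335 G=2 H=4096/3121] → run A
t=17: vr[A=5120/3121 D=1024/335 G=2 H=4096/3121] → run H
t=18: vr[A=5120/3121 D=1024/335 G=2 H=5120/3121] → run A
t=19: vr[D=1024/335 G=2 H=5120/3121] → run H
t=20: vr[D=1024/335 G=2] → run G
t=21: vr[D=1024/335] → run D
t=22: (idle)
t=23: (idle)
t=24: (idle)
t=25: (idle)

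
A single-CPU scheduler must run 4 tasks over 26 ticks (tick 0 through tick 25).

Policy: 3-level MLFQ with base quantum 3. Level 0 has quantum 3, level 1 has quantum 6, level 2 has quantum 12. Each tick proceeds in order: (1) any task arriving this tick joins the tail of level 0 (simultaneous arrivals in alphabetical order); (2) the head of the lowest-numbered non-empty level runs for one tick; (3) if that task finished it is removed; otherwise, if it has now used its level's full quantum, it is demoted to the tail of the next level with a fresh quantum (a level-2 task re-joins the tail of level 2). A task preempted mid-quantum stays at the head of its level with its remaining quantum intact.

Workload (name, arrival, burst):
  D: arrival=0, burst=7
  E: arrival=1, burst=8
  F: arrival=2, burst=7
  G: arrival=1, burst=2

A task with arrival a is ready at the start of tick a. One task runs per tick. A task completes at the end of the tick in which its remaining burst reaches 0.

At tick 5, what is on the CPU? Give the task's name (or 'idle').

running at tick 5 = E

t=0: L0/L1/L2 = D/-/- → run D
t=1: L0/L1/L2 = DEG/-/- → run D
t=2: L0/L1/L2 = DEGF/-/- → run D
t=3: L0/L1/L2 = EGF/D/- → run E
t=4: L0/L1/L2 = EGF/D/- → run E
t=5: L0/L1/L2 = EGF/D/- → run E
t=6: L0/L1/L2 = GF/DE/- → run G
t=7: L0/L1/L2 = GF/DE/- → run G
t=8: L0/L1/L2 = F/DE/- → run F
t=9: L0/L1/L2 = F/DE/- → run F
t=10: L0/L1/L2 = F/DE/- → run F
t=11: L0/L1/L2 = -/DEF/- → run D
t=12: L0/L1/L2 = -/DEF/- → run D
t=13: L0/L1/L2 = -/DEF/- → run D
t=14: L0/L1/L2 = -/DEF/- → run D
t=15: L0/L1/L2 = -/EF/- → run E
t=16: L0/L1/L2 = -/EF/- → run E
t=17: L0/L1/L2 = -/EF/- → run E
t=18: L0/L1/L2 = -/EF/- → run E
t=19: L0/L1/L2 = -/EF/- → run E
t=20: L0/L1/L2 = -/F/- → run F
t=21: L0/L1/L2 = -/F/- → run F
t=22: L0/L1/L2 = -/F/- → run F
t=23: L0/L1/L2 = -/F/- → run F
t=24: (idle)
t=25: (idle)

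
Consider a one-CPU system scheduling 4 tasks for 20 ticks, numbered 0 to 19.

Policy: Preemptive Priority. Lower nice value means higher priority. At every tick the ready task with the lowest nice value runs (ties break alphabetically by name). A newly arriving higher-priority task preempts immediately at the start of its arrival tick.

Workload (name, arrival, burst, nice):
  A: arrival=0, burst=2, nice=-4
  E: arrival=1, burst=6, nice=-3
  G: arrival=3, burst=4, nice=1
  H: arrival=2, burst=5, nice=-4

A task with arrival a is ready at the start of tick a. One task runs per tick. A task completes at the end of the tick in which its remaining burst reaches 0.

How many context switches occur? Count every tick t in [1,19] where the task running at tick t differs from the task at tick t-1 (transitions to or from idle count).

t=0: ready={A} → run A
t=1: ready={A,E} → run A
t=2: ready={E,H} → run H
t=3: ready={E,G,H} → run H
t=4: ready={E,G,H} → run H
t=5: ready={E,G,H} → run H
t=6: ready={E,G,H} → run H
t=7: ready={E,G} → run E
t=8: ready={E,G} → run E
t=9: ready={E,G} → run E
t=10: ready={E,G} → run E
t=11: ready={E,G} → run E
t=12: ready={E,G} → run E
t=13: ready={G} → run G
t=14: ready={G} → run G
t=15: ready={G} → run G
t=16: ready={G} → run G
t=17: (idle)
t=18: (idle)
t=19: (idle)

context switches = 4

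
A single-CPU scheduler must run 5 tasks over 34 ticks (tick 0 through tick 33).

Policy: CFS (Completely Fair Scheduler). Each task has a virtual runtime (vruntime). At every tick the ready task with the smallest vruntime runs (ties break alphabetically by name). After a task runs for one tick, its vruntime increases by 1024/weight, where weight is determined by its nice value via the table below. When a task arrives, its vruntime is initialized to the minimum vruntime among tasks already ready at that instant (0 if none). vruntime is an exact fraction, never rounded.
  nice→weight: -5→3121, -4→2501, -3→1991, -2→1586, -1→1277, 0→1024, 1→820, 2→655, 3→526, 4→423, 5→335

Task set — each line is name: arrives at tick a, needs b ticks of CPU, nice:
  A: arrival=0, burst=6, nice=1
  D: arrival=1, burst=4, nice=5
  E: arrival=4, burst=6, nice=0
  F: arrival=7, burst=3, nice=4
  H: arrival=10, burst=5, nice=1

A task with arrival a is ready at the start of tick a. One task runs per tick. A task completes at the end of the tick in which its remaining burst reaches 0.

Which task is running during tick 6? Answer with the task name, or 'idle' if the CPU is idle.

t=0: vr[A=0] → run A
t=1: vr[A=256/205 D=256/205] → run A
t=2: vr[A=512/205 D=256/205] → run D
t=3: vr[A=512/205 D=59136/13735] → run A
t=4: vr[A=768/205 D=59136/13735 E=768/205] → run A
t=5: vr[A=1024/205 D=59136/13735 E=768/205] → run E
t=6: vr[A=1024/205 D=59136/13735 E=973/205] → run D
t=7: vr[A=1024/205 D=20224/2747 E=973/205 F=973/205] → run E
t=8: vr[A=1024/205 D=20224/2747 E=1178/205 F=973/205] → run F
t=9: vr[A=1024/205 D=20224/2747 E=1178/205 F=621499/86715] → run A
t=10: vr[A=256/41 D=20224/2747 E=1178/205 F=621499/86715 H=1178/205] → run E
t=11: vr[A=256/41 D=20224/2747 E=1383/205 F=621499/86715 H=1178/205] → run H
t=12: vr[A=256/41 D=20224/2747 E=1383/205 F=621499/86715 H=1434/205] → run A
t=13: vr[D=20224/2747 E=1383/205 F=621499/86715 H=1434/205] → run E
t=14: vr[D=20224/2747 E=1588/205 F=621499/86715 H=1434/205] → run H
t=15: vr[D=20224/2747 E=1588/205 F=621499/86715 H=338/41] → run F
t=16: vr[D=20224/2747 E=1588/205 F=831419/86715 H=338/41] → run D
t=17: vr[D=143104/13735 E=1588/205 F=831419/86715 H=338/41] → run E
t=18: vr[D=143104/13735 E=1793/205 F=831419/86715 H=338/41] → run H
t=19: vr[D=143104/13735 E=1793/205 F=831419/86715 H=1946/205] → run E
t=20: vr[D=143104/13735 F=831419/86715 H=1946/205] → run H
t=21: vr[D=143104/13735 F=831419/86715 H=2202/205] → run F
t=22: vr[D=143104/13735 H=2202/205] → run D
t=23: vr[H=2202/205] → run H
t=24: (idle)
t=25: (idle)
t=26: (idle)
t=27: (idle)
t=28: (idle)
t=29: (idle)
t=30: (idle)
t=31: (idle)
t=32: (idle)
t=33: (idle)

running at tick 6 = D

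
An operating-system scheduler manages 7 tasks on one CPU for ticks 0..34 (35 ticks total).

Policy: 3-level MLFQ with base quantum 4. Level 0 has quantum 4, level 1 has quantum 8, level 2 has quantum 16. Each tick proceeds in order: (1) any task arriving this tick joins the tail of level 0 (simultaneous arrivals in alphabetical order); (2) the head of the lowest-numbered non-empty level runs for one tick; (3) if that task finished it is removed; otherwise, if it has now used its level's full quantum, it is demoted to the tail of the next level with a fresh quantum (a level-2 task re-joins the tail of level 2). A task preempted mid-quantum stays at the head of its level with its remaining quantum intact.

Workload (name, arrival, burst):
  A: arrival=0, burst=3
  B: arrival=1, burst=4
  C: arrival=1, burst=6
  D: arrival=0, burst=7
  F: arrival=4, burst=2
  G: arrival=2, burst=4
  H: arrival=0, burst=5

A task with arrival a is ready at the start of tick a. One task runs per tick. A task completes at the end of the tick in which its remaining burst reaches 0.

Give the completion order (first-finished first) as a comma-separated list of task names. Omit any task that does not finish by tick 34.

completion order = A, B, G, F, D, H, C

t=0: L0/L1/L2 = ADH/-/- → run A
t=1: L0/L1/L2 = ADHBC/-/- → run A
t=2: L0/L1/L2 = ADHBCG/-/- → run A
t=3: L0/L1/L2 = DHBCG/-/- → run D
t=4: L0/L1/L2 = DHBCGF/-/- → run D
t=5: L0/L1/L2 = DHBCGF/-/- → run D
t=6: L0/L1/L2 = DHBCGF/-/- → run D
t=7: L0/L1/L2 = HBCGF/D/- → run H
t=8: L0/L1/L2 = HBCGF/D/- → run H
t=9: L0/L1/L2 = HBCGF/D/- → run H
t=10: L0/L1/L2 = HBCGF/D/- → run H
t=11: L0/L1/L2 = BCGF/DH/- → run B
t=12: L0/L1/L2 = BCGF/DH/- → run B
t=13: L0/L1/L2 = BCGF/DH/- → run B
t=14: L0/L1/L2 = BCGF/DH/- → run B
t=15: L0/L1/L2 = CGF/DH/- → run C
t=16: L0/L1/L2 = CGF/DH/- → run C
t=17: L0/L1/L2 = CGF/DH/- → run C
t=18: L0/L1/L2 = CGF/DH/- → run C
t=19: L0/L1/L2 = GF/DHC/- → run G
t=20: L0/L1/L2 = GF/DHC/- → run G
t=21: L0/L1/L2 = GF/DHC/- → run G
t=22: L0/L1/L2 = GF/DHC/- → run G
t=23: L0/L1/L2 = F/DHC/- → run F
t=24: L0/L1/L2 = F/DHC/- → run F
t=25: L0/L1/L2 = -/DHC/- → run D
t=26: L0/L1/L2 = -/DHC/- → run D
t=27: L0/L1/L2 = -/DHC/- → run D
t=28: L0/L1/L2 = -/HC/- → run H
t=29: L0/L1/L2 = -/C/- → run C
t=30: L0/L1/L2 = -/C/- → run C
t=31: (idle)
t=32: (idle)
t=33: (idle)
t=34: (idle)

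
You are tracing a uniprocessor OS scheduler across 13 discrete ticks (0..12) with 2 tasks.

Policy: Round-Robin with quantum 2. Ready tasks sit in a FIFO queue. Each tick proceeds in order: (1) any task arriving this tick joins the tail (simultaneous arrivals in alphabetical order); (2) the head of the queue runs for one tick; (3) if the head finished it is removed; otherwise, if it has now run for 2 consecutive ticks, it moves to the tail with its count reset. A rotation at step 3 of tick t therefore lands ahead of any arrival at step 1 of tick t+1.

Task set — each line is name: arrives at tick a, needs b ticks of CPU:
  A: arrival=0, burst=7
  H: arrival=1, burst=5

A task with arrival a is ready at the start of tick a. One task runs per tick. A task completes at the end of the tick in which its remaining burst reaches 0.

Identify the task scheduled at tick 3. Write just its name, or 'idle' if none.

running at tick 3 = H

t=0: queue=[A] q_used=0 → run A
t=1: queue=[A,H] q_used=1 → run A
t=2: queue=[H,A] q_used=0 → run H
t=3: queue=[H,A] q_used=1 → run H
t=4: queue=[A,H] q_used=0 → run A
t=5: queue=[A,H] q_used=1 → run A
t=6: queue=[H,A] q_used=0 → run H
t=7: queue=[H,A] q_used=1 → run H
t=8: queue=[A,H] q_used=0 → run A
t=9: queue=[A,H] q_used=1 → run A
t=10: queue=[H,A] q_used=0 → run H
t=11: queue=[A] q_used=0 → run A
t=12: (idle)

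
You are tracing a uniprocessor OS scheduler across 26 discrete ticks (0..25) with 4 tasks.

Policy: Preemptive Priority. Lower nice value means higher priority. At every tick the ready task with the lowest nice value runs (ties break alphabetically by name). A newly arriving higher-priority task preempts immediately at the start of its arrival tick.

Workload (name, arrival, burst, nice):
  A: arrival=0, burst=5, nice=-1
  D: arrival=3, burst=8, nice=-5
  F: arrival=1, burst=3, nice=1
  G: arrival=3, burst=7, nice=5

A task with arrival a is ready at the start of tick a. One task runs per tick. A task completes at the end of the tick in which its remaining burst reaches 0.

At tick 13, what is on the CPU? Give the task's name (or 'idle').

t=0: ready={A} → run A
t=1: ready={A,F} → run A
t=2: ready={A,F} → run A
t=3: ready={A,D,F,G} → run D
t=4: ready={A,D,F,G} → run D
t=5: ready={A,D,F,G} → run D
t=6: ready={A,D,F,G} → run D
t=7: ready={A,D,F,G} → run D
t=8: ready={A,D,F,G} → run D
t=9: ready={A,D,F,G} → run D
t=10: ready={A,D,F,G} → run D
t=11: ready={A,F,G} → run A
t=12: ready={A,F,G} → run A
t=13: ready={F,G} → run F
t=14: ready={F,G} → run F
t=15: ready={F,G} → run F
t=16: ready={G} → run G
t=17: ready={G} → run G
t=18: ready={G} → run G
t=19: ready={G} → run G
t=20: ready={G} → run G
t=21: ready={G} → run G
t=22: ready={G} → run G
t=23: (idle)
t=24: (idle)
t=25: (idle)

running at tick 13 = F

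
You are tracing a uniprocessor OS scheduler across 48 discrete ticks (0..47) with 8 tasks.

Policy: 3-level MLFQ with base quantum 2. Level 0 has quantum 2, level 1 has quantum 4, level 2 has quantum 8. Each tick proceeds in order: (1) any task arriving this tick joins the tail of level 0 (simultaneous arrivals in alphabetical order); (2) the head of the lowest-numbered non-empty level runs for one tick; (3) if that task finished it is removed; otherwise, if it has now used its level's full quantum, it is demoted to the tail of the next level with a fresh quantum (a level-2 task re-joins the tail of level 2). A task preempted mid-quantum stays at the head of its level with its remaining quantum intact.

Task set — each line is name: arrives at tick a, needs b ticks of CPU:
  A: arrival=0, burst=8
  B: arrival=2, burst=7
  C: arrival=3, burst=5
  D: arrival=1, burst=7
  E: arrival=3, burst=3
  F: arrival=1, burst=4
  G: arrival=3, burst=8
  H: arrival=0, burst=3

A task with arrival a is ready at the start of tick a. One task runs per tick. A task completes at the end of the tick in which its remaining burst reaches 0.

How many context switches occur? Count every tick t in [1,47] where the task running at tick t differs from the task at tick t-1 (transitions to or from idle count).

context switches = 20

t=0: L0/L1/L2 = AH/-/- → run A
t=1: L0/L1/L2 = AHDF/-/- → run A
t=2: L0/L1/L2 = HDFB/A/- → run H
t=3: L0/L1/L2 = HDFBCEG/A/- → run H
t=4: L0/L1/L2 = DFBCEG/AH/- → run D
t=5: L0/L1/L2 = DFBCEG/AH/- → run D
t=6: L0/L1/L2 = FBCEG/AHD/- → run F
t=7: L0/L1/L2 = FBCEG/AHD/- → run F
t=8: L0/L1/L2 = BCEG/AHDF/- → run B
t=9: L0/L1/L2 = BCEG/AHDF/- → run B
t=10: L0/L1/L2 = CEG/AHDFB/- → run C
t=11: L0/L1/L2 = CEG/AHDFB/- → run C
t=12: L0/L1/L2 = EG/AHDFBC/- → run E
t=13: L0/L1/L2 = EG/AHDFBC/- → run E
t=14: L0/L1/L2 = G/AHDFBCE/- → run G
t=15: L0/L1/L2 = G/AHDFBCE/- → run G
t=16: L0/L1/L2 = -/AHDFBCEG/- → run A
t=17: L0/L1/L2 = -/AHDFBCEG/- → run A
t=18: L0/L1/L2 = -/AHDFBCEG/- → run A
t=19: L0/L1/L2 = -/AHDFBCEG/- → run A
t=20: L0/L1/L2 = -/HDFBCEG/A → run H
t=21: L0/L1/L2 = -/DFBCEG/A → run D
t=22: L0/L1/L2 = -/DFBCEG/A → run D
t=23: L0/L1/L2 = -/DFBCEG/A → run D
t=24: L0/L1/L2 = -/DFBCEG/A → run D
t=25: L0/L1/L2 = -/FBCEG/AD → run F
t=26: L0/L1/L2 = -/FBCEG/AD → run F
t=27: L0/L1/L2 = -/BCEG/AD → run B
t=28: L0/L1/L2 = -/BCEG/AD → run B
t=29: L0/L1/L2 = -/BCEG/AD → run B
t=30: L0/L1/L2 = -/BCEG/AD → run B
t=31: L0/L1/L2 = -/CEG/ADB → run C
t=32: L0/L1/L2 = -/CEG/ADB → run C
t=33: L0/L1/L2 = -/CEG/ADB → run C
t=34: L0/L1/L2 = -/EG/ADB → run E
t=35: L0/L1/L2 = -/G/ADB → run G
t=36: L0/L1/L2 = -/G/ADB → run G
t=37: L0/L1/L2 = -/G/ADB → run G
t=38: L0/L1/L2 = -/G/ADB → run G
t=39: L0/L1/L2 = -/-/ADBG → run A
t=40: L0/L1/L2 = -/-/ADBG → run A
t=41: L0/L1/L2 = -/-/DBG → run D
t=42: L0/L1/L2 = -/-/BG → run B
t=43: L0/L1/L2 = -/-/G → run G
t=44: L0/L1/L2 = -/-/G → run G
t=45: (idle)
t=46: (idle)
t=47: (idle)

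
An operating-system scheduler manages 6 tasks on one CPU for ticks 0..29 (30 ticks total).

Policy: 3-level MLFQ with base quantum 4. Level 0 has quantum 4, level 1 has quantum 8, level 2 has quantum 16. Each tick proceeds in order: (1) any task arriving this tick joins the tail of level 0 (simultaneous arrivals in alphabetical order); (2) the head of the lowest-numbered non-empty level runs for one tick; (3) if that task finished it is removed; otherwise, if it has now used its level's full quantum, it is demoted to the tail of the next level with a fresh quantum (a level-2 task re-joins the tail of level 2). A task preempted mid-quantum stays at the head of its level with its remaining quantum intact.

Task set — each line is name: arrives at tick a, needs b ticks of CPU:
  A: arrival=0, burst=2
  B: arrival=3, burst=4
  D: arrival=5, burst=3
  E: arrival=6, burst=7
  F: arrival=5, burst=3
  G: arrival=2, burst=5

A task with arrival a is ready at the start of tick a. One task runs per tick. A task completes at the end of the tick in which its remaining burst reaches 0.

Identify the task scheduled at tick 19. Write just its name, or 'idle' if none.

t=0: L0/L1/L2 = A/-/- → run A
t=1: L0/L1/L2 = A/-/- → run A
t=2: L0/L1/L2 = G/-/- → run G
t=3: L0/L1/L2 = GB/-/- → run G
t=4: L0/L1/L2 = GB/-/- → run G
t=5: L0/L1/L2 = GBDF/-/- → run G
t=6: L0/L1/L2 = BDFE/G/- → run B
t=7: L0/L1/L2 = BDFE/G/- → run B
t=8: L0/L1/L2 = BDFE/G/- → run B
t=9: L0/L1/L2 = BDFE/G/- → run B
t=10: L0/L1/L2 = DFE/G/- → run D
t=11: L0/L1/L2 = DFE/G/- → run D
t=12: L0/L1/L2 = DFE/G/- → run D
t=13: L0/L1/L2 = FE/G/- → run F
t=14: L0/L1/L2 = FE/G/- → run F
t=15: L0/L1/L2 = FE/G/- → run F
t=16: L0/L1/L2 = E/G/- → run E
t=17: L0/L1/L2 = E/G/- → run E
t=18: L0/L1/L2 = E/G/- → run E
t=19: L0/L1/L2 = E/G/- → run E
t=20: L0/L1/L2 = -/GE/- → run G
t=21: L0/L1/L2 = -/E/- → run E
t=22: L0/L1/L2 = -/E/- → run E
t=23: L0/L1/L2 = -/E/- → run E
t=24: (idle)
t=25: (idle)
t=26: (idle)
t=27: (idle)
t=28: (idle)
t=29: (idle)

running at tick 19 = E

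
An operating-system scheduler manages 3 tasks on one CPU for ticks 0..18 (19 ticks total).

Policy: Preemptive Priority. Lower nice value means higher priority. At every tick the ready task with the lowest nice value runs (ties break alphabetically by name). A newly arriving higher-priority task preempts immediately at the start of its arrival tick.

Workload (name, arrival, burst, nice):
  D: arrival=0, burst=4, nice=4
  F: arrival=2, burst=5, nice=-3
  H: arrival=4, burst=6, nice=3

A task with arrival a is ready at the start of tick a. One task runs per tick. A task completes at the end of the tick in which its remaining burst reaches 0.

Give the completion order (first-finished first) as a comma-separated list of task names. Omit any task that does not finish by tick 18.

t=0: ready={D} → run D
t=1: ready={D} → run D
t=2: ready={D,F} → run F
t=3: ready={D,F} → run F
t=4: ready={D,F,H} → run F
t=5: ready={D,F,H} → run F
t=6: ready={D,F,H} → run F
t=7: ready={D,H} → run H
t=8: ready={D,H} → run H
t=9: ready={D,H} → run H
t=10: ready={D,H} → run H
t=11: ready={D,H} → run H
t=12: ready={D,H} → run H
t=13: ready={D} → run D
t=14: ready={D} → run D
t=15: (idle)
t=16: (idle)
t=17: (idle)
t=18: (idle)

completion order = F, H, D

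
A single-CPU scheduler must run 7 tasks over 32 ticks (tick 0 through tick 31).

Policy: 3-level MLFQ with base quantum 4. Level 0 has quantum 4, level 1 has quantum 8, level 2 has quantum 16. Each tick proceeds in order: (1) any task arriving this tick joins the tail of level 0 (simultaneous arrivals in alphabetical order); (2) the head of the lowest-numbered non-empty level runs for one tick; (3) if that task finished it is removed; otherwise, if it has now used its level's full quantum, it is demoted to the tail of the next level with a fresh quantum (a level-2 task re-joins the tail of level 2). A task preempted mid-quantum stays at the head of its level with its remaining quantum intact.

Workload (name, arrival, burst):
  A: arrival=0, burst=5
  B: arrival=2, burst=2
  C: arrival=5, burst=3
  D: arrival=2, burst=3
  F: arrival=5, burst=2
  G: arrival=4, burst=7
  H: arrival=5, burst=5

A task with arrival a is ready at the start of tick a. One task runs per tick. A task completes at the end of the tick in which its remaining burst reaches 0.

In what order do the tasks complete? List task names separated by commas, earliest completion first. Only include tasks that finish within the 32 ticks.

completion order = B, D, C, F, A, G, H

t=0: L0/L1/L2 = A/-/- → run A
t=1: L0/L1/L2 = A/-/- → run A
t=2: L0/L1/L2 = ABD/-/- → run A
t=3: L0/L1/L2 = ABD/-/- → run A
t=4: L0/L1/L2 = BDG/A/- → run B
t=5: L0/L1/L2 = BDGCFH/A/- → run B
t=6: L0/L1/L2 = DGCFH/A/- → run D
t=7: L0/L1/L2 = DGCFH/A/- → run D
t=8: L0/L1/L2 = DGCFH/A/- → run D
t=9: L0/L1/L2 = GCFH/A/- → run G
t=10: L0/L1/L2 = GCFH/A/- → run G
t=11: L0/L1/L2 = GCFH/A/- → run G
t=12: L0/L1/L2 = GCFH/A/- → run G
t=13: L0/L1/L2 = CFH/AG/- → run C
t=14: L0/L1/L2 = CFH/AG/- → run C
t=15: L0/L1/L2 = CFH/AG/- → run C
t=16: L0/L1/L2 = FH/AG/- → run F
t=17: L0/L1/L2 = FH/AG/- → run F
t=18: L0/L1/L2 = H/AG/- → run H
t=19: L0/L1/L2 = H/AG/- → run H
t=20: L0/L1/L2 = H/AG/- → run H
t=21: L0/L1/L2 = H/AG/- → run H
t=22: L0/L1/L2 = -/AGH/- → run A
t=23: L0/L1/L2 = -/GH/- → run G
t=24: L0/L1/L2 = -/GH/- → run G
t=25: L0/L1/L2 = -/GH/- → run G
t=26: L0/L1/L2 = -/H/- → run H
t=27: (idle)
t=28: (idle)
t=29: (idle)
t=30: (idle)
t=31: (idle)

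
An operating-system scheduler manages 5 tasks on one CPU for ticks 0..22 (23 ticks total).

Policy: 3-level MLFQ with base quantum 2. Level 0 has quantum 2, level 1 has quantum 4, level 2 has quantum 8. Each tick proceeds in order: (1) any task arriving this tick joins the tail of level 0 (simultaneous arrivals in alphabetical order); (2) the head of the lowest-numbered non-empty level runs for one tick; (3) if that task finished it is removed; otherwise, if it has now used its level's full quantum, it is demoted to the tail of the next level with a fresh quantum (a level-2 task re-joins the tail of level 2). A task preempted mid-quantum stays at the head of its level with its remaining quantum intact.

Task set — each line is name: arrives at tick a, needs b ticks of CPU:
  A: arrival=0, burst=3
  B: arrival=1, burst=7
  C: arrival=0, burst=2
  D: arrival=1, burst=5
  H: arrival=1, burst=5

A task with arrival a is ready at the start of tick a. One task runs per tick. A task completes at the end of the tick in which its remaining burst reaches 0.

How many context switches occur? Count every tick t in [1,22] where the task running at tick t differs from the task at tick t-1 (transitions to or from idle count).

context switches = 10

t=0: L0/L1/L2 = AC/-/- → run A
t=1: L0/L1/L2 = ACBDH/-/- → run A
t=2: L0/L1/L2 = CBDH/A/- → run C
t=3: L0/L1/L2 = CBDH/A/- → run C
t=4: L0/L1/L2 = BDH/A/- → run B
t=5: L0/L1/L2 = BDH/A/- → run B
t=6: L0/L1/L2 = DH/AB/- → run D
t=7: L0/L1/L2 = DH/AB/- → run D
t=8: L0/L1/L2 = H/ABD/- → run H
t=9: L0/L1/L2 = H/ABD/- → run H
t=10: L0/L1/L2 = -/ABDH/- → run A
t=11: L0/L1/L2 = -/BDH/- → run B
t=12: L0/L1/L2 = -/BDH/- → run B
t=13: L0/L1/L2 = -/BDH/- → run B
t=14: L0/L1/L2 = -/BDH/- → run B
t=15: L0/L1/L2 = -/DH/B → run D
t=16: L0/L1/L2 = -/DH/B → run D
t=17: L0/L1/L2 = -/DH/B → run D
t=18: L0/L1/L2 = -/H/B → run H
t=19: L0/L1/L2 = -/H/B → run H
t=20: L0/L1/L2 = -/H/B → run H
t=21: L0/L1/L2 = -/-/B → run B
t=22: (idle)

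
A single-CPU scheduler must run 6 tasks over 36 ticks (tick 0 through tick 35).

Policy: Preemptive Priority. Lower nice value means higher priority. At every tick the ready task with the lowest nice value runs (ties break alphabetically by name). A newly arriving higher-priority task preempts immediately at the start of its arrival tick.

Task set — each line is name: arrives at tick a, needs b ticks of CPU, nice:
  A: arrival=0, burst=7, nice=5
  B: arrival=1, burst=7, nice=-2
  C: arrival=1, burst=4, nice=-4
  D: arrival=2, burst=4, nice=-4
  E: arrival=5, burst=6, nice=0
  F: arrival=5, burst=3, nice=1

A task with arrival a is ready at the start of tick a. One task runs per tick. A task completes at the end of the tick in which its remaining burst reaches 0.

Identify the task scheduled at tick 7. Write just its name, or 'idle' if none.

t=0: ready={A} → run A
t=1: ready={A,B,C} → run C
t=2: ready={A,B,C,D} → run C
t=3: ready={A,B,C,D} → run C
t=4: ready={A,B,C,D} → run C
t=5: ready={A,B,D,E,F} → run D
t=6: ready={A,B,D,E,F} → run D
t=7: ready={A,B,D,E,F} → run D
t=8: ready={A,B,D,E,F} → run D
t=9: ready={A,B,E,F} → run B
t=10: ready={A,B,E,F} → run B
t=11: ready={A,B,E,F} → run B
t=12: ready={A,B,E,F} → run B
t=13: ready={A,B,E,F} → run B
t=14: ready={A,B,E,F} → run B
t=15: ready={A,B,E,F} → run B
t=16: ready={A,E,F} → run E
t=17: ready={A,E,F} → run E
t=18: ready={A,E,F} → run E
t=19: ready={A,E,F} → run E
t=20: ready={A,E,F} → run E
t=21: ready={A,E,F} → run E
t=22: ready={A,F} → run F
t=23: ready={A,F} → run F
t=24: ready={A,F} → run F
t=25: ready={A} → run A
t=26: ready={A} → run A
t=27: ready={A} → run A
t=28: ready={A} → run A
t=29: ready={A} → run A
t=30: ready={A} → run A
t=31: (idle)
t=32: (idle)
t=33: (idle)
t=34: (idle)
t=35: (idle)

running at tick 7 = D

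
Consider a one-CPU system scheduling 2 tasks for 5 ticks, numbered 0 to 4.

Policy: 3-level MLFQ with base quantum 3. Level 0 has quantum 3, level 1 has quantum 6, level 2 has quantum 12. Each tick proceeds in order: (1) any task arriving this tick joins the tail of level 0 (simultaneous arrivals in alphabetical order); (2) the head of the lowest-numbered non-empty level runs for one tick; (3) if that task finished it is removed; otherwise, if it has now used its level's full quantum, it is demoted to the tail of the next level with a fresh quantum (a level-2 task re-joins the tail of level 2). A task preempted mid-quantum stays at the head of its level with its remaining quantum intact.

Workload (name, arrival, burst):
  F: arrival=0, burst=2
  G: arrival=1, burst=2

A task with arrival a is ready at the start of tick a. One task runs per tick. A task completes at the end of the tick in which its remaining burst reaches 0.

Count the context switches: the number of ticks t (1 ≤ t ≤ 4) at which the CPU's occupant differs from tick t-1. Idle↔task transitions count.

context switches = 2

t=0: L0/L1/L2 = F/-/- → run F
t=1: L0/L1/L2 = FG/-/- → run F
t=2: L0/L1/L2 = G/-/- → run G
t=3: L0/L1/L2 = G/-/- → run G
t=4: (idle)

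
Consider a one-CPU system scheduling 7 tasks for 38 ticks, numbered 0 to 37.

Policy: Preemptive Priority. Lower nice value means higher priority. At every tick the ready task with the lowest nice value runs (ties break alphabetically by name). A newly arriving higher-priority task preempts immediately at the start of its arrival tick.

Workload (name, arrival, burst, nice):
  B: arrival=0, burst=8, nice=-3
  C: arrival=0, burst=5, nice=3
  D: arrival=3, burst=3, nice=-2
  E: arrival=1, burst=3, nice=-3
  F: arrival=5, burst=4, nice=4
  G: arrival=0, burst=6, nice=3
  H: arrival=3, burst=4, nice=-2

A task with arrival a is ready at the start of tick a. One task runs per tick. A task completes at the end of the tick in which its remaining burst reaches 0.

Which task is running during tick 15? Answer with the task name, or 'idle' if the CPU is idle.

t=0: ready={B,C,G} → run B
t=1: ready={B,C,E,G} → run B
t=2: ready={B,C,E,G} → run B
t=3: ready={B,C,D,E,G,H} → run B
t=4: ready={B,C,D,E,G,H} → run B
t=5: ready={B,C,D,E,F,G,H} → run B
t=6: ready={B,C,D,E,F,G,H} → run B
t=7: ready={B,C,D,E,F,G,H} → run B
t=8: ready={C,D,E,F,G,H} → run E
t=9: ready={C,D,E,F,G,H} → run E
t=10: ready={C,D,E,F,G,H} → run E
t=11: ready={C,D,F,G,H} → run D
t=12: ready={C,D,F,G,H} → run D
t=13: ready={C,D,F,G,H} → run D
t=14: ready={C,F,G,H} → run H
t=15: ready={C,F,G,H} → run H
t=16: ready={C,F,G,H} → run H
t=17: ready={C,F,G,H} → run H
t=18: ready={C,F,G} → run C
t=19: ready={C,F,G} → run C
t=20: ready={C,F,G} → run C
t=21: ready={C,F,G} → run C
t=22: ready={C,F,G} → run C
t=23: ready={F,G} → run G
t=24: ready={F,G} → run G
t=25: ready={F,G} → run G
t=26: ready={F,G} → run G
t=27: ready={F,G} → run G
t=28: ready={F,G} → run G
t=29: ready={F} → run F
t=30: ready={F} → run F
t=31: ready={F} → run F
t=32: ready={F} → run F
t=33: (idle)
t=34: (idle)
t=35: (idle)
t=36: (idle)
t=37: (idle)

running at tick 15 = H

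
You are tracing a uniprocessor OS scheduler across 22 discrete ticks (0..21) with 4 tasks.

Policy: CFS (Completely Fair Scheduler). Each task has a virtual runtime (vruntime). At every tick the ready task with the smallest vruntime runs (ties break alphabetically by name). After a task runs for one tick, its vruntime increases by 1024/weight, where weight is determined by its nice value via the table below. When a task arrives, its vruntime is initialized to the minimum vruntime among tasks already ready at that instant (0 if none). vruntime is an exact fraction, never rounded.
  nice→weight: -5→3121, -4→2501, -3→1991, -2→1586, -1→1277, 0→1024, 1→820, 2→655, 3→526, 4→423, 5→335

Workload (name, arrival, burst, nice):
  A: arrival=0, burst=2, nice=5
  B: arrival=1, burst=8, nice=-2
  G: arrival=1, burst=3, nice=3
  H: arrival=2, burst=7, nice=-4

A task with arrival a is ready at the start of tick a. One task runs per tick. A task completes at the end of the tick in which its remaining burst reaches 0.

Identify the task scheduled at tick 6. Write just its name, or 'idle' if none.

t=0: vr[A=0] → run A
t=1: vr[A=1024/335 B=1024/335 G=1024/335] → run A
t=2: vr[B=1024/335 G=1024/335 H=1024/335] → run B
t=3: vr[B=983552/265655 G=1024/335 H=1024/335] → run G
t=4: vr[B=983552/265655 G=440832/88105 H=1024/335] → run H
t=5: vr[B=983552/265655 G=440832/88105 H=2904064/837835] → run H
t=6: vr[B=983552/265655 G=440832/88105 H=3247104/837835] → run B
t=7: vr[B=1155072/265655 G=440832/88105 H=3247104/837835] → run H
t=8: vr[B=1155072/265655 G=440832/88105 H=3590144/837835] → run H
t=9: vr[B=1155072/265655 G=440832/88105 H=3933184/837835] → run B
t=10: vr[B=1326592/265655 G=440832/88105 H=3933184/837835] → run H
t=11: vr[B=1326592/265655 G=440832/88105 H=4276224/837835] → run B
t=12: vr[B=1498112/265655 G=440832/88105 H=4276224/837835] → run G
t=13: vr[B=1498112/265655 G=612352/88105 H=4276224/837835] → run H
t=14: vr[B=1498112/265655 G=612352/88105 H=4619264/837835] → run H
t=15: vr[B=1498112/265655 G=612352/88105] → run B
t=16: vr[B=1669632/265655 G=612352/88105] → run B
t=17: vr[B=1841152/265655 G=612352/88105] → run B
t=18: vr[B=2012672/265655 G=612352/88105] → run G
t=19: vr[B=2012672/265655] → run B
t=20: (idle)
t=21: (idle)

running at tick 6 = B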